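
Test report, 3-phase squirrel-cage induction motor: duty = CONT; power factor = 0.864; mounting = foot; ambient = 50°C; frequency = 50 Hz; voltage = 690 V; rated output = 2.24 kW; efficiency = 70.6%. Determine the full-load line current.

3.07 A

P_out = 2.24 kW = 2240 W
P_in = P_out / η = 2240 / 0.706 = 3173 W
I_L = P_in / (√3·V_L·cosφ) = 3173 / (1.732 × 690 × 0.864) = 3.07 A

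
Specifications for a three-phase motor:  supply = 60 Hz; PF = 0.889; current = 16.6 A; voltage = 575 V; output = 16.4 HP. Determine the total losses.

P_in = √3·V·I·cosφ = 1.732×575×16.6×0.889 = 14697 W
P_out = 16.4×746 = 12234 W
Losses = P_in − P_out = 14697 − 12234 = 2463 W

2.46 kW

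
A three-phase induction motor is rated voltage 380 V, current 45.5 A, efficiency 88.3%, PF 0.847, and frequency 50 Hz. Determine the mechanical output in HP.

30 HP

P_in = √3·V·I·cosφ = 1.732 × 380 × 45.5 × 0.847 = 25364 W
P_out = η·P_in = 0.883 × 25364 = 22396 W
= 22396/746 = 30 HP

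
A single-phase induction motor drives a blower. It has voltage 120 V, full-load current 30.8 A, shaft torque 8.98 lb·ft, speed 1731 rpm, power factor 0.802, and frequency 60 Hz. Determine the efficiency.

74.5 %

τ = 8.98 lb·ft × 1.356 = 12.18 N·m
ω = 2π × 1731/60 = 181.3 rad/s; P_out = τω = 12.18 × 181.3 = 2208 W
P_in = V·I·cosφ = 120 × 30.8 × 0.802 = 2964 W
η = P_out / P_in = 2208 / 2964 = 0.745 = 74.5%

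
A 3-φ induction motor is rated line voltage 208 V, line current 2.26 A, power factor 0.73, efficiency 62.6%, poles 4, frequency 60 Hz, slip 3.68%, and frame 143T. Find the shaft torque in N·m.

2.05 N·m

P_in = √3·V·I·cosφ = 1.732 × 208 × 2.26 × 0.73 = 594 W
P_out = η·P_in = 0.626 × 594 = 372 W
n_s = 120×60/4 = 1800 rpm; n = 1800×(1−0.0368) = 1734 rpm
ω = 2π×1734/60 = 181.6 rad/s
τ = P_out/ω = 372/181.6 = 2.05 N·m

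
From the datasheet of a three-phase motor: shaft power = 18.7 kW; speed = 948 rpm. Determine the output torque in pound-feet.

ω = 2π × 948/60 = 99.27 rad/s
τ = P/ω = 18700/99.27 = 188.4 N·m
In lb·ft: 188.4/1.356 = 139 lb·ft

139 lb·ft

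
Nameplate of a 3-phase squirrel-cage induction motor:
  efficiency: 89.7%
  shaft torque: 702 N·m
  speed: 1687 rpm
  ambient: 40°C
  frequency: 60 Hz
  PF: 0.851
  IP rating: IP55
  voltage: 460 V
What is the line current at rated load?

ω = 2π×1687/60 = 176.7 rad/s; P_out = τω = 702 × 176.7 = 124043 W
P_in = P_out / η = 124043 / 0.897 = 138287 W
I_L = P_in / (√3·V_L·cosφ) = 138287 / (1.732 × 460 × 0.851) = 204 A

204 A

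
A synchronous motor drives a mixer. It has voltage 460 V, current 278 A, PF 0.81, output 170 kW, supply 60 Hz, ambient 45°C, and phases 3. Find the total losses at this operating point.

9410 W

P_in = √3·V·I·cosφ = 1.732×460×278×0.81 = 179405 W
P_out = 170000 W
Losses = P_in − P_out = 179405 − 170000 = 9405 W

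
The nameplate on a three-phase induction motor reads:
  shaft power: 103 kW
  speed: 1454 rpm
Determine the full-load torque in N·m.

676 N·m

ω = 2π × 1454/60 = 152.3 rad/s
τ = P/ω = 103000/152.3 = 676 N·m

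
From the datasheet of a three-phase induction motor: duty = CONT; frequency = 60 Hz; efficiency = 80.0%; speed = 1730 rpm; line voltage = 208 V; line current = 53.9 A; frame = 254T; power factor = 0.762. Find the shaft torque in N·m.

P_in = √3·V·I·cosφ = 1.732 × 208 × 53.9 × 0.762 = 14796 W
P_out = η·P_in = 0.8 × 14796 = 11837 W
n = 1730 rpm
ω = 2π×1730/60 = 181.2 rad/s
τ = P_out/ω = 11837/181.2 = 65.3 N·m

65.3 N·m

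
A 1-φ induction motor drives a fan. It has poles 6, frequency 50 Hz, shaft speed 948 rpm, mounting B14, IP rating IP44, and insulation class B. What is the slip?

5.20 %

n_s = 120f/p = 120×50/6 = 1000 rpm
s = (n_s − n)/n_s = (1000 − 948)/1000 = 0.0520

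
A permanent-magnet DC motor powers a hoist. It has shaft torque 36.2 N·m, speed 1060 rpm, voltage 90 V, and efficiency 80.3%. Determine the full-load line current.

55.6 A

ω = 2π×1060/60 = 111 rad/s; P_out = τω = 36.2 × 111 = 4018 W
P_in = P_out / η = 4018 / 0.803 = 5004 W
I = P_in / V = 5004 / 90 = 55.6 A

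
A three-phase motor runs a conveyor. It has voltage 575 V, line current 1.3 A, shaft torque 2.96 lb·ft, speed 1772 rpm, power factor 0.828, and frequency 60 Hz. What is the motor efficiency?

τ = 2.96 lb·ft × 1.356 = 4.014 N·m
ω = 2π × 1772/60 = 185.6 rad/s; P_out = τω = 4.014 × 185.6 = 745 W
P_in = √3·V_L·I_L·cosφ = 1.732 × 575 × 1.3 × 0.828 = 1072 W
η = P_out / P_in = 745 / 1072 = 0.695 = 69.5%

69.5 %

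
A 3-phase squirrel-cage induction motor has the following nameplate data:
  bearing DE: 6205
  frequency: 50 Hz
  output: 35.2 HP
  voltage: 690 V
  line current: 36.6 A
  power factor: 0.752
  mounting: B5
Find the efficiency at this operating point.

P_out = 35.2 × 746 = 26259 W
P_in = √3·V_L·I_L·cosφ = 1.732 × 690 × 36.6 × 0.752 = 32892 W
η = P_out / P_in = 26259 / 32892 = 0.798 = 79.8%

79.8 %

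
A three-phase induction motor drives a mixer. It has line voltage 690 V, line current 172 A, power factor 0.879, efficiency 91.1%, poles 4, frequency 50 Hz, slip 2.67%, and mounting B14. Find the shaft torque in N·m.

1080 N·m

P_in = √3·V·I·cosφ = 1.732 × 690 × 172 × 0.879 = 180682 W
P_out = η·P_in = 0.911 × 180682 = 164601 W
n_s = 120×50/4 = 1500 rpm; n = 1500×(1−0.0267) = 1460 rpm
ω = 2π×1460/60 = 152.9 rad/s
τ = P_out/ω = 164601/152.9 = 1080 N·m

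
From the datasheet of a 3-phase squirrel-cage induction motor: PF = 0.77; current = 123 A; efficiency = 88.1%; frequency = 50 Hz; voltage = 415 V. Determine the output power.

P_in = √3·V·I·cosφ = 1.732 × 415 × 123 × 0.77 = 68076 W
P_out = η·P_in = 0.881 × 68076 = 59975 W

60 kW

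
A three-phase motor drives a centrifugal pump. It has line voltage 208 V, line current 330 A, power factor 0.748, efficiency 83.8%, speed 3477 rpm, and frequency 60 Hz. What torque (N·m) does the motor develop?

P_in = √3·V·I·cosφ = 1.732 × 208 × 330 × 0.748 = 88926 W
P_out = η·P_in = 0.838 × 88926 = 74520 W
n = 3477 rpm
ω = 2π×3477/60 = 364.1 rad/s
τ = P_out/ω = 74520/364.1 = 205 N·m

205 N·m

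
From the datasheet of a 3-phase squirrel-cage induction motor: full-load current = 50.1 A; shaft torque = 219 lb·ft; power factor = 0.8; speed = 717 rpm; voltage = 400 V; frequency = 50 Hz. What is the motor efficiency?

80.3 %

τ = 219 lb·ft × 1.356 = 297 N·m
ω = 2π × 717/60 = 75.08 rad/s; P_out = τω = 297 × 75.08 = 22299 W
P_in = √3·V_L·I_L·cosφ = 1.732 × 400 × 50.1 × 0.8 = 27767 W
η = P_out / P_in = 22299 / 27767 = 0.803 = 80.3%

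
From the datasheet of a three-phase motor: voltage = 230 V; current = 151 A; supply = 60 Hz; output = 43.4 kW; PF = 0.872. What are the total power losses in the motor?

P_in = √3·V·I·cosφ = 1.732×230×151×0.872 = 52453 W
P_out = 43400 W
Losses = P_in − P_out = 52453 − 43400 = 9053 W

9.05 kW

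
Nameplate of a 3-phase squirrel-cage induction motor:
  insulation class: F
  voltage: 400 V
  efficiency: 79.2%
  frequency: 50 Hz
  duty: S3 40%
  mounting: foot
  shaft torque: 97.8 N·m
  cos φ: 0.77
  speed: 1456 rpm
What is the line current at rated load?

35.3 A

ω = 2π×1456/60 = 152.5 rad/s; P_out = τω = 97.8 × 152.5 = 14915 W
P_in = P_out / η = 14915 / 0.792 = 18832 W
I_L = P_in / (√3·V_L·cosφ) = 18832 / (1.732 × 400 × 0.77) = 35.3 A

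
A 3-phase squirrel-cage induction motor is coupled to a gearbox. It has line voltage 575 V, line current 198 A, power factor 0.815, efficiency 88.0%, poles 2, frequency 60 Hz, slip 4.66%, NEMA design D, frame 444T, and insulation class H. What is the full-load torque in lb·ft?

P_in = √3·V·I·cosφ = 1.732 × 575 × 198 × 0.815 = 160708 W
P_out = η·P_in = 0.88 × 160708 = 141423 W
n_s = 120×60/2 = 3600 rpm; n = 3600×(1−0.0466) = 3432 rpm
ω = 2π×3432/60 = 359.4 rad/s
τ = P_out/ω = 141423/359.4 = 393.5 N·m
In lb·ft: 393.5/1.356 = 290 lb·ft

290 lb·ft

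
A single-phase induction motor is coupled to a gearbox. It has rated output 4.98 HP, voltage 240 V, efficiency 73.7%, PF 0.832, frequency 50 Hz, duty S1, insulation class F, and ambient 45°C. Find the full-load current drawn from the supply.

25.2 A

P_out = 4.98 × 746 = 3715 W
P_in = P_out / η = 3715 / 0.737 = 5041 W
I = P_in / (V·cosφ) = 5041 / (240 × 0.832) = 25.2 A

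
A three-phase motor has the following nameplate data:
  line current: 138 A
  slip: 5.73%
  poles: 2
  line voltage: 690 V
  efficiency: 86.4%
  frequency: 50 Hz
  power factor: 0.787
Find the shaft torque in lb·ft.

P_in = √3·V·I·cosφ = 1.732 × 690 × 138 × 0.787 = 129793 W
P_out = η·P_in = 0.864 × 129793 = 112141 W
n_s = 120×50/2 = 3000 rpm; n = 3000×(1−0.0573) = 2828 rpm
ω = 2π×2828/60 = 296.1 rad/s
τ = P_out/ω = 112141/296.1 = 378.7 N·m
In lb·ft: 378.7/1.356 = 279 lb·ft

279 lb·ft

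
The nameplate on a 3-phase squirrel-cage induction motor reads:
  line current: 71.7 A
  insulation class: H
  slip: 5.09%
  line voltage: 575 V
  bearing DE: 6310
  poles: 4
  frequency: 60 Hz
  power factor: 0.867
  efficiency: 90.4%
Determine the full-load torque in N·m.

P_in = √3·V·I·cosφ = 1.732 × 575 × 71.7 × 0.867 = 61909 W
P_out = η·P_in = 0.904 × 61909 = 55966 W
n_s = 120×60/4 = 1800 rpm; n = 1800×(1−0.0509) = 1708 rpm
ω = 2π×1708/60 = 178.9 rad/s
τ = P_out/ω = 55966/178.9 = 313 N·m

313 N·m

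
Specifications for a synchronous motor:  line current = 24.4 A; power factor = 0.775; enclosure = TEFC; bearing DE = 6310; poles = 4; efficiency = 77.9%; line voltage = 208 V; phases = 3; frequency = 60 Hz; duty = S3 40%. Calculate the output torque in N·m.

P_in = √3·V·I·cosφ = 1.732 × 208 × 24.4 × 0.775 = 6812 W
P_out = η·P_in = 0.779 × 6812 = 5307 W
n = n_s = 120×60/4 = 1800 rpm (synchronous)
ω = 2π×1800/60 = 188.5 rad/s
τ = P_out/ω = 5307/188.5 = 28.2 N·m

28.2 N·m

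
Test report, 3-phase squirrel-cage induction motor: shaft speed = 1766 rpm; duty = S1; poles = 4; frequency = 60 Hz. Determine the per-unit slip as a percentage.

1.89 %

n_s = 120f/p = 120×60/4 = 1800 rpm
s = (n_s − n)/n_s = (1800 − 1766)/1800 = 0.0189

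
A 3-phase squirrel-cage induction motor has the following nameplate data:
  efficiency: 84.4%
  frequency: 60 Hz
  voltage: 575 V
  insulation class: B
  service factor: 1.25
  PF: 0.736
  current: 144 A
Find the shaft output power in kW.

P_in = √3·V·I·cosφ = 1.732 × 575 × 144 × 0.736 = 105549 W
P_out = η·P_in = 0.844 × 105549 = 89083 W

89.1 kW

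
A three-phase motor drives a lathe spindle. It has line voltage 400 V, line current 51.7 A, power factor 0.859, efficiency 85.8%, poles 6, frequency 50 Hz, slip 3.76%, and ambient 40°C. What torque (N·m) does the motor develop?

262 N·m

P_in = √3·V·I·cosφ = 1.732 × 400 × 51.7 × 0.859 = 30767 W
P_out = η·P_in = 0.858 × 30767 = 26398 W
n_s = 120×50/6 = 1000 rpm; n = 1000×(1−0.0376) = 962 rpm
ω = 2π×962/60 = 100.7 rad/s
τ = P_out/ω = 26398/100.7 = 262 N·m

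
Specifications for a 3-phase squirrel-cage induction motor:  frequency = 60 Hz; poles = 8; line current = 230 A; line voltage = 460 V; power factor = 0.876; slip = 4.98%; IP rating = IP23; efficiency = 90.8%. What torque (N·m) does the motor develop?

1630 N·m

P_in = √3·V·I·cosφ = 1.732 × 460 × 230 × 0.876 = 160523 W
P_out = η·P_in = 0.908 × 160523 = 145755 W
n_s = 120×60/8 = 900 rpm; n = 900×(1−0.0498) = 855 rpm
ω = 2π×855/60 = 89.54 rad/s
τ = P_out/ω = 145755/89.54 = 1630 N·m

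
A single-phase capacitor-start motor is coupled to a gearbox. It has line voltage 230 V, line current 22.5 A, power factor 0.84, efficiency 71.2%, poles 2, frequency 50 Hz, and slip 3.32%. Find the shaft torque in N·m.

P_in = V·I·cosφ = 230 × 22.5 × 0.84 = 4347 W
P_out = η·P_in = 0.712 × 4347 = 3095 W
n_s = 120×50/2 = 3000 rpm; n = 3000×(1−0.0332) = 2900 rpm
ω = 2π×2900/60 = 303.7 rad/s
τ = P_out/ω = 3095/303.7 = 10.2 N·m

10.2 N·m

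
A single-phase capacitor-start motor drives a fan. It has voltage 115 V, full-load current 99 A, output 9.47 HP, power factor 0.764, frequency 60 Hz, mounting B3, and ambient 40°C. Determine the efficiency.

P_out = 9.47 × 746 = 7065 W
P_in = V·I·cosφ = 115 × 99 × 0.764 = 8698 W
η = P_out / P_in = 7065 / 8698 = 0.812 = 81.2%

81.2 %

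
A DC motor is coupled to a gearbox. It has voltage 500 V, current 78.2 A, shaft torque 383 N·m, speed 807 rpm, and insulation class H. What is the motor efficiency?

82.8 %

ω = 2π × 807/60 = 84.51 rad/s; P_out = τω = 383 × 84.51 = 32367 W
P_in = V·I = 500 × 78.2 = 39100 W
η = P_out / P_in = 32367 / 39100 = 0.828 = 82.8%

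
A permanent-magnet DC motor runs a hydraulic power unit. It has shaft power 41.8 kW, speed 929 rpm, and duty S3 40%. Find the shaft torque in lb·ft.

317 lb·ft

ω = 2π × 929/60 = 97.28 rad/s
τ = P/ω = 41800/97.28 = 429.7 N·m
In lb·ft: 429.7/1.356 = 317 lb·ft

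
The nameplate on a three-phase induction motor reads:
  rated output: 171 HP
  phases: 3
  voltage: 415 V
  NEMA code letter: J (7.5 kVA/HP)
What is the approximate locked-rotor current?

S_LR = 7.5 × 171 = 1282.5 kVA
I_LR = S_LR/(√3·V_L) = 1282500/(1.732×415) = 1780 A

1780 A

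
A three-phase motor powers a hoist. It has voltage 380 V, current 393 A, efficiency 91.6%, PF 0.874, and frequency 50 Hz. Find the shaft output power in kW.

P_in = √3·V·I·cosφ = 1.732 × 380 × 393 × 0.874 = 226066 W
P_out = η·P_in = 0.916 × 226066 = 207076 W

207 kW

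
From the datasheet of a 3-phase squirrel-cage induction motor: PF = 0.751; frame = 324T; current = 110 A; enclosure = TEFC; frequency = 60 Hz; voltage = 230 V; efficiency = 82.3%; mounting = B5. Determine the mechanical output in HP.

36.3 HP

P_in = √3·V·I·cosφ = 1.732 × 230 × 110 × 0.751 = 32909 W
P_out = η·P_in = 0.823 × 32909 = 27084 W
= 27084/746 = 36.3 HP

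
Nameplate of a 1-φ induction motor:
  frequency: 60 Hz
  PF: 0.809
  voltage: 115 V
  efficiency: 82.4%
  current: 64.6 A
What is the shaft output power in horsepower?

P_in = V·I·cosφ = 115 × 64.6 × 0.809 = 6010 W
P_out = η·P_in = 0.824 × 6010 = 4952 W
= 4952/746 = 6.64 HP

6.64 HP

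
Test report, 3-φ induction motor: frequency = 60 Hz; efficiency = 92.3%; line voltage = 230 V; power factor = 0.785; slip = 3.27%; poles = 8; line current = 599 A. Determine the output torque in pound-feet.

1400 lb·ft

P_in = √3·V·I·cosφ = 1.732 × 230 × 599 × 0.785 = 187315 W
P_out = η·P_in = 0.923 × 187315 = 172892 W
n_s = 120×60/8 = 900 rpm; n = 900×(1−0.0327) = 871 rpm
ω = 2π×871/60 = 91.21 rad/s
τ = P_out/ω = 172892/91.21 = 1896 N·m
In lb·ft: 1896/1.356 = 1400 lb·ft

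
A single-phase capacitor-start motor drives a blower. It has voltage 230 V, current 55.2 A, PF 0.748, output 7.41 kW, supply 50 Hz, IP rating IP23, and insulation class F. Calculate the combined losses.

2.09 kW

P_in = V·I·cosφ = 230×55.2×0.748 = 9497 W
P_out = 7410 W
Losses = P_in − P_out = 9497 − 7410 = 2087 W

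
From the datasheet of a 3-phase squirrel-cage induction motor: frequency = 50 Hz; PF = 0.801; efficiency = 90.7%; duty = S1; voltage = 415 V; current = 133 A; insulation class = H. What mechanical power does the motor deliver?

69.5 kW

P_in = √3·V·I·cosφ = 1.732 × 415 × 133 × 0.801 = 76574 W
P_out = η·P_in = 0.907 × 76574 = 69453 W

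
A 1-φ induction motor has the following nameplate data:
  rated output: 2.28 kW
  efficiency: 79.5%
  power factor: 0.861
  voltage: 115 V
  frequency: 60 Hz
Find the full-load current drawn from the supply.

29 A

P_out = 2.28 kW = 2280 W
P_in = P_out / η = 2280 / 0.795 = 2868 W
I = P_in / (V·cosφ) = 2868 / (115 × 0.861) = 29 A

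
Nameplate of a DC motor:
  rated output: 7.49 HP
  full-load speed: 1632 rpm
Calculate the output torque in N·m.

P_out = 7.49 × 746 = 5588 W
ω = 2π × 1632/60 = 170.9 rad/s
τ = P_out/ω = 5588/170.9 = 32.7 N·m

32.7 N·m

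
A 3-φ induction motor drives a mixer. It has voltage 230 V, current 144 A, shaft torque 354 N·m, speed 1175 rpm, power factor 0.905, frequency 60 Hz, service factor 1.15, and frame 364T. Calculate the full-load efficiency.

83.9 %

ω = 2π × 1175/60 = 123 rad/s; P_out = τω = 354 × 123 = 43542 W
P_in = √3·V_L·I_L·cosφ = 1.732 × 230 × 144 × 0.905 = 51914 W
η = P_out / P_in = 43542 / 51914 = 0.839 = 83.9%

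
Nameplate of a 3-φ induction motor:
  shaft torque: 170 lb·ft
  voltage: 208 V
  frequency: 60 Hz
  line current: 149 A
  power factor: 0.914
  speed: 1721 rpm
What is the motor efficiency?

τ = 170 lb·ft × 1.356 = 230.5 N·m
ω = 2π × 1721/60 = 180.2 rad/s; P_out = τω = 230.5 × 180.2 = 41536 W
P_in = √3·V_L·I_L·cosφ = 1.732 × 208 × 149 × 0.914 = 49062 W
η = P_out / P_in = 41536 / 49062 = 0.847 = 84.7%

84.7 %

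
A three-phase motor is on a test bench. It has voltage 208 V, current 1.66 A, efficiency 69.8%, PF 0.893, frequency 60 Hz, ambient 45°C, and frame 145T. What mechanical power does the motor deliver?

0.373 kW

P_in = √3·V·I·cosφ = 1.732 × 208 × 1.66 × 0.893 = 534 W
P_out = η·P_in = 0.698 × 534 = 373 W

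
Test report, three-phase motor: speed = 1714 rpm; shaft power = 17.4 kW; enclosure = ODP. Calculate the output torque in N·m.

ω = 2π × 1714/60 = 179.5 rad/s
τ = P/ω = 17400/179.5 = 96.9 N·m

96.9 N·m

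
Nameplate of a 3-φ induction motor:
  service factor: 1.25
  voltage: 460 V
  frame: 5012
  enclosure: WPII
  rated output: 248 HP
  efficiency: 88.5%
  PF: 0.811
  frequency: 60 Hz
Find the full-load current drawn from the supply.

324 A

P_out = 248 × 746 = 185008 W
P_in = P_out / η = 185008 / 0.885 = 209049 W
I_L = P_in / (√3·V_L·cosφ) = 209049 / (1.732 × 460 × 0.811) = 324 A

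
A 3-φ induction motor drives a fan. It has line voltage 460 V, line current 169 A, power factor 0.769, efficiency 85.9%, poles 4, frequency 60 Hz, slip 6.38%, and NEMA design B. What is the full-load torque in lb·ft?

372 lb·ft

P_in = √3·V·I·cosφ = 1.732 × 460 × 169 × 0.769 = 103543 W
P_out = η·P_in = 0.859 × 103543 = 88943 W
n_s = 120×60/4 = 1800 rpm; n = 1800×(1−0.0638) = 1685 rpm
ω = 2π×1685/60 = 176.5 rad/s
τ = P_out/ω = 88943/176.5 = 503.9 N·m
In lb·ft: 503.9/1.356 = 372 lb·ft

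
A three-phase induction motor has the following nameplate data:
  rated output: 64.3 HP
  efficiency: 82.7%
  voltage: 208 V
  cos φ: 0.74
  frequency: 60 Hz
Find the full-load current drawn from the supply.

218 A

P_out = 64.3 × 746 = 47968 W
P_in = P_out / η = 47968 / 0.827 = 58002 W
I_L = P_in / (√3·V_L·cosφ) = 58002 / (1.732 × 208 × 0.74) = 218 A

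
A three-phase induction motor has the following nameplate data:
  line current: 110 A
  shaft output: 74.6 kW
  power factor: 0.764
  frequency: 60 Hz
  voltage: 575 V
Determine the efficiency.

P_out = 74.6 kW = 74600 W
P_in = √3·V_L·I_L·cosφ = 1.732 × 575 × 110 × 0.764 = 83695 W
η = P_out / P_in = 74600 / 83695 = 0.891 = 89.1%

89.1 %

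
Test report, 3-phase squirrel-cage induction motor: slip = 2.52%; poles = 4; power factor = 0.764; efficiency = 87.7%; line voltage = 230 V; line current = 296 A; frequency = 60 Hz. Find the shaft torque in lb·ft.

P_in = √3·V·I·cosφ = 1.732 × 230 × 296 × 0.764 = 90087 W
P_out = η·P_in = 0.877 × 90087 = 79006 W
n_s = 120×60/4 = 1800 rpm; n = 1800×(1−0.0252) = 1755 rpm
ω = 2π×1755/60 = 183.8 rad/s
τ = P_out/ω = 79006/183.8 = 429.8 N·m
In lb·ft: 429.8/1.356 = 317 lb·ft

317 lb·ft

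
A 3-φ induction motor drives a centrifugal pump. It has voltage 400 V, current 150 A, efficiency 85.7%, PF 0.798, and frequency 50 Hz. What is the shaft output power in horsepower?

P_in = √3·V·I·cosφ = 1.732 × 400 × 150 × 0.798 = 82928 W
P_out = η·P_in = 0.857 × 82928 = 71069 W
= 71069/746 = 95.3 HP

95.3 HP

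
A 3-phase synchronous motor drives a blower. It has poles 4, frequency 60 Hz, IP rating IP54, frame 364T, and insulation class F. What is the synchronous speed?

1800 rpm

n_s = 120f/p = 120×60/4 = 1800 rpm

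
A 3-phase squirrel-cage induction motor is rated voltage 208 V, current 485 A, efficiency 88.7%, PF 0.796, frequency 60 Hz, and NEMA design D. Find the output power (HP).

165 HP

P_in = √3·V·I·cosφ = 1.732 × 208 × 485 × 0.796 = 139080 W
P_out = η·P_in = 0.887 × 139080 = 123364 W
= 123364/746 = 165 HP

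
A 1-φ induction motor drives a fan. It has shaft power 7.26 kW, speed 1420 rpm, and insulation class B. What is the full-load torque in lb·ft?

36 lb·ft

ω = 2π × 1420/60 = 148.7 rad/s
τ = P/ω = 7260/148.7 = 48.82 N·m
In lb·ft: 48.82/1.356 = 36 lb·ft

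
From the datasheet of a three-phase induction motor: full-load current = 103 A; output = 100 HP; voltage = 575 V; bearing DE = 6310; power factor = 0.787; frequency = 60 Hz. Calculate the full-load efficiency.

P_out = 100 × 746 = 74600 W
P_in = √3·V_L·I_L·cosφ = 1.732 × 575 × 103 × 0.787 = 80729 W
η = P_out / P_in = 74600 / 80729 = 0.924 = 92.4%

92.4 %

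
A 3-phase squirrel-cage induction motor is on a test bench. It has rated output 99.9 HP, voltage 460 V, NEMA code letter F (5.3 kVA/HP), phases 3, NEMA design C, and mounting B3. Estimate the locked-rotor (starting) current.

S_LR = 5.3 × 99.9 = 529.47 kVA
I_LR = S_LR/(√3·V_L) = 529470/(1.732×460) = 665 A

665 A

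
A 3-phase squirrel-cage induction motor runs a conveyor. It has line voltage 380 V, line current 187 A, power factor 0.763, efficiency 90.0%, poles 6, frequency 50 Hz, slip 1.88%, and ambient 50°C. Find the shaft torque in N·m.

P_in = √3·V·I·cosφ = 1.732 × 380 × 187 × 0.763 = 93907 W
P_out = η·P_in = 0.9 × 93907 = 84516 W
n_s = 120×50/6 = 1000 rpm; n = 1000×(1−0.0188) = 981 rpm
ω = 2π×981/60 = 102.7 rad/s
τ = P_out/ω = 84516/102.7 = 823 N·m

823 N·m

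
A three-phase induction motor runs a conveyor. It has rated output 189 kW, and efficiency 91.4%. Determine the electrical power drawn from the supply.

P_out = 189000 W
P_in = P_out/η = 189000/0.914 = 206783 W = 207 kW

207 kW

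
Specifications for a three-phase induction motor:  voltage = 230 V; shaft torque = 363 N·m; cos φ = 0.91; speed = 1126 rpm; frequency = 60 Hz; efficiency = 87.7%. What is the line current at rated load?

ω = 2π×1126/60 = 117.9 rad/s; P_out = τω = 363 × 117.9 = 42798 W
P_in = P_out / η = 42798 / 0.877 = 48800 W
I_L = P_in / (√3·V_L·cosφ) = 48800 / (1.732 × 230 × 0.91) = 135 A

135 A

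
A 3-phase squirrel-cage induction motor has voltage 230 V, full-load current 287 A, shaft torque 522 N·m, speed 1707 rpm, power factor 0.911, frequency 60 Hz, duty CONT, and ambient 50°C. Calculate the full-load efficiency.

ω = 2π × 1707/60 = 178.8 rad/s; P_out = τω = 522 × 178.8 = 93334 W
P_in = √3·V_L·I_L·cosφ = 1.732 × 230 × 287 × 0.911 = 104154 W
η = P_out / P_in = 93334 / 104154 = 0.896 = 89.6%

89.6 %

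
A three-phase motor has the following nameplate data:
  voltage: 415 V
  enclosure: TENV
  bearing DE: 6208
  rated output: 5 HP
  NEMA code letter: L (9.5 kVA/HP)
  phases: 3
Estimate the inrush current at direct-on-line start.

S_LR = 9.5 × 5 = 47.5 kVA
I_LR = S_LR/(√3·V_L) = 47500/(1.732×415) = 66.1 A

66.1 A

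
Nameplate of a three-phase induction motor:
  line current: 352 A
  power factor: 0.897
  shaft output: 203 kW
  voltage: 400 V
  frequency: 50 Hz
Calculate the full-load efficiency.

P_out = 203 kW = 203000 W
P_in = √3·V_L·I_L·cosφ = 1.732 × 400 × 352 × 0.897 = 218747 W
η = P_out / P_in = 203000 / 218747 = 0.928 = 92.8%

92.8 %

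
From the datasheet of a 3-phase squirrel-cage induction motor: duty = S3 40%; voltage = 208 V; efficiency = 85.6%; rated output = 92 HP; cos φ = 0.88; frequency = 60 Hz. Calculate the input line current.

P_out = 92 × 746 = 68632 W
P_in = P_out / η = 68632 / 0.856 = 80178 W
I_L = P_in / (√3·V_L·cosφ) = 80178 / (1.732 × 208 × 0.88) = 253 A

253 A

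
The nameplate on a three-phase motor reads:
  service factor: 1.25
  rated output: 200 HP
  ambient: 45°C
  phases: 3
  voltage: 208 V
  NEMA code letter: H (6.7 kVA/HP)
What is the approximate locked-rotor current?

S_LR = 6.7 × 200 = 1340 kVA
I_LR = S_LR/(√3·V_L) = 1340000/(1.732×208) = 3720 A

3720 A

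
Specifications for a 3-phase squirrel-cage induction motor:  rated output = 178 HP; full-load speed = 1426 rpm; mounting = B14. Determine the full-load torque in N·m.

889 N·m

P_out = 178 × 746 = 132788 W
ω = 2π × 1426/60 = 149.3 rad/s
τ = P_out/ω = 132788/149.3 = 889 N·m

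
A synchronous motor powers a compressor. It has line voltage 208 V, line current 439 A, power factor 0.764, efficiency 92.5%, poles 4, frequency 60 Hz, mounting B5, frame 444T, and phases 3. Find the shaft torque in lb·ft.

P_in = √3·V·I·cosφ = 1.732 × 208 × 439 × 0.764 = 120828 W
P_out = η·P_in = 0.925 × 120828 = 111766 W
n = n_s = 120×60/4 = 1800 rpm (synchronous)
ω = 2π×1800/60 = 188.5 rad/s
τ = P_out/ω = 111766/188.5 = 592.9 N·m
In lb·ft: 592.9/1.356 = 437 lb·ft

437 lb·ft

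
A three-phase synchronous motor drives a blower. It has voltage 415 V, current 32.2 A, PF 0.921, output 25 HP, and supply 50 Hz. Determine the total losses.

2670 W

P_in = √3·V·I·cosφ = 1.732×415×32.2×0.921 = 21316 W
P_out = 25×746 = 18650 W
Losses = P_in − P_out = 21316 − 18650 = 2666 W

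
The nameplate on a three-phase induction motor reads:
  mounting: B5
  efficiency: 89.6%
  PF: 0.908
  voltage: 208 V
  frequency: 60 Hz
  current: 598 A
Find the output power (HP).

235 HP

P_in = √3·V·I·cosφ = 1.732 × 208 × 598 × 0.908 = 195613 W
P_out = η·P_in = 0.896 × 195613 = 175269 W
= 175269/746 = 235 HP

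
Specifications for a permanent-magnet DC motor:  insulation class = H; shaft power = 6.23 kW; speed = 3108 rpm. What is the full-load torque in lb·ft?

14.1 lb·ft

ω = 2π × 3108/60 = 325.5 rad/s
τ = P/ω = 6230/325.5 = 19.14 N·m
In lb·ft: 19.14/1.356 = 14.1 lb·ft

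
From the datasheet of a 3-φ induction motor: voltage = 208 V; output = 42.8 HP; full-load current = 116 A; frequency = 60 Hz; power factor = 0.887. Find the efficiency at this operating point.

86.1 %

P_out = 42.8 × 746 = 31929 W
P_in = √3·V_L·I_L·cosφ = 1.732 × 208 × 116 × 0.887 = 37067 W
η = P_out / P_in = 31929 / 37067 = 0.861 = 86.1%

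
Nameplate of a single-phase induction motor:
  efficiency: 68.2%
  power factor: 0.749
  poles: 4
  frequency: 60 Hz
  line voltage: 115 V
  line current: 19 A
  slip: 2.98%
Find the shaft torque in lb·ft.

P_in = V·I·cosφ = 115 × 19 × 0.749 = 1637 W
P_out = η·P_in = 0.682 × 1637 = 1116 W
n_s = 120×60/4 = 1800 rpm; n = 1800×(1−0.0298) = 1746 rpm
ω = 2π×1746/60 = 182.8 rad/s
τ = P_out/ω = 1116/182.8 = 6.105 N·m
In lb·ft: 6.105/1.356 = 4.5 lb·ft

4.5 lb·ft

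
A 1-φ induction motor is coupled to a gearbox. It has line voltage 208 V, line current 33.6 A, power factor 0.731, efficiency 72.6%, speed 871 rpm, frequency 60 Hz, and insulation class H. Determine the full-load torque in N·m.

40.7 N·m

P_in = V·I·cosφ = 208 × 33.6 × 0.731 = 5109 W
P_out = η·P_in = 0.726 × 5109 = 3709 W
n = 871 rpm
ω = 2π×871/60 = 91.21 rad/s
τ = P_out/ω = 3709/91.21 = 40.7 N·m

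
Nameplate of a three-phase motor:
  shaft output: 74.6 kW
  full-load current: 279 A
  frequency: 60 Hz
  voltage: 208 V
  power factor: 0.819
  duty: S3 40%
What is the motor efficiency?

P_out = 74.6 kW = 74600 W
P_in = √3·V_L·I_L·cosφ = 1.732 × 208 × 279 × 0.819 = 82319 W
η = P_out / P_in = 74600 / 82319 = 0.906 = 90.6%

90.6 %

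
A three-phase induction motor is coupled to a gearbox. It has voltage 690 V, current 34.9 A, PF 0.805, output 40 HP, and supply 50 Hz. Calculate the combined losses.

P_in = √3·V·I·cosφ = 1.732×690×34.9×0.805 = 33575 W
P_out = 40×746 = 29840 W
Losses = P_in − P_out = 33575 − 29840 = 3735 W

3740 W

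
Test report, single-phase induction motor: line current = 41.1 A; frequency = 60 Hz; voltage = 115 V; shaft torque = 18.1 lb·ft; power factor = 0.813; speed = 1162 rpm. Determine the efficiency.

77.7 %

τ = 18.1 lb·ft × 1.356 = 24.54 N·m
ω = 2π × 1162/60 = 121.7 rad/s; P_out = τω = 24.54 × 121.7 = 2987 W
P_in = V·I·cosφ = 115 × 41.1 × 0.813 = 3843 W
η = P_out / P_in = 2987 / 3843 = 0.777 = 77.7%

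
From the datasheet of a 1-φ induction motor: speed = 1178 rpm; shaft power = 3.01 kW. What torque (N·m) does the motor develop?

ω = 2π × 1178/60 = 123.4 rad/s
τ = P/ω = 3010/123.4 = 24.4 N·m

24.4 N·m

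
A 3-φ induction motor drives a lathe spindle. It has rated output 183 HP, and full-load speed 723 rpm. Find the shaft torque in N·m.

1800 N·m

P_out = 183 × 746 = 136518 W
ω = 2π × 723/60 = 75.71 rad/s
τ = P_out/ω = 136518/75.71 = 1800 N·m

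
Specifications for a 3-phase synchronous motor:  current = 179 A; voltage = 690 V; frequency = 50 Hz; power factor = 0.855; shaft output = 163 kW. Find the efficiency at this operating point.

89.1 %

P_out = 163 kW = 163000 W
P_in = √3·V_L·I_L·cosφ = 1.732 × 690 × 179 × 0.855 = 182901 W
η = P_out / P_in = 163000 / 182901 = 0.891 = 89.1%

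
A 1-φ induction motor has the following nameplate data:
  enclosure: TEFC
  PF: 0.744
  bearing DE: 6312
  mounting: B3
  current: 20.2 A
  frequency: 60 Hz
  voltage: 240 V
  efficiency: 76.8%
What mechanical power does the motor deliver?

P_in = V·I·cosφ = 240 × 20.2 × 0.744 = 3607 W
P_out = η·P_in = 0.768 × 3607 = 2770 W

2.77 kW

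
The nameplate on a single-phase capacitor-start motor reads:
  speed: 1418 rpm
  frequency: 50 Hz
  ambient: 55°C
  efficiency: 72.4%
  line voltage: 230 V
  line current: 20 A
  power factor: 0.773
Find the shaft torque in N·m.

17.3 N·m

P_in = V·I·cosφ = 230 × 20 × 0.773 = 3556 W
P_out = η·P_in = 0.724 × 3556 = 2575 W
n = 1418 rpm
ω = 2π×1418/60 = 148.5 rad/s
τ = P_out/ω = 2575/148.5 = 17.3 N·m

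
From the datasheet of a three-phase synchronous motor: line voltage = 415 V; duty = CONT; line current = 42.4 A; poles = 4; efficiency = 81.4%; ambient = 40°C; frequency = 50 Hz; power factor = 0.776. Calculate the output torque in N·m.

P_in = √3·V·I·cosφ = 1.732 × 415 × 42.4 × 0.776 = 23650 W
P_out = η·P_in = 0.814 × 23650 = 19251 W
n = n_s = 120×50/4 = 1500 rpm (synchronous)
ω = 2π×1500/60 = 157.1 rad/s
τ = P_out/ω = 19251/157.1 = 123 N·m

123 N·m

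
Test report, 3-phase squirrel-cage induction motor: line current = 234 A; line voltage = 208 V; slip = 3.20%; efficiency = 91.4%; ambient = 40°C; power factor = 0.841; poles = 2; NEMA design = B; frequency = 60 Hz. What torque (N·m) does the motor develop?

P_in = √3·V·I·cosφ = 1.732 × 208 × 234 × 0.841 = 70896 W
P_out = η·P_in = 0.914 × 70896 = 64799 W
n_s = 120×60/2 = 3600 rpm; n = 3600×(1−0.032) = 3485 rpm
ω = 2π×3485/60 = 364.9 rad/s
τ = P_out/ω = 64799/364.9 = 178 N·m

178 N·m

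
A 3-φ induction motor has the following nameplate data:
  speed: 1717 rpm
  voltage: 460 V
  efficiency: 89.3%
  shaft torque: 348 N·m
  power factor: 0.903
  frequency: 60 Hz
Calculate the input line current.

97.4 A

ω = 2π×1717/60 = 179.8 rad/s; P_out = τω = 348 × 179.8 = 62570 W
P_in = P_out / η = 62570 / 0.893 = 70067 W
I_L = P_in / (√3·V_L·cosφ) = 70067 / (1.732 × 460 × 0.903) = 97.4 A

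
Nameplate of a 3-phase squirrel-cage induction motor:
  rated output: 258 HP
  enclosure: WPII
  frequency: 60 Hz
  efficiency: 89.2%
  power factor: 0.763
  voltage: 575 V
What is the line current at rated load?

P_out = 258 × 746 = 192468 W
P_in = P_out / η = 192468 / 0.892 = 215771 W
I_L = P_in / (√3·V_L·cosφ) = 215771 / (1.732 × 575 × 0.763) = 284 A

284 A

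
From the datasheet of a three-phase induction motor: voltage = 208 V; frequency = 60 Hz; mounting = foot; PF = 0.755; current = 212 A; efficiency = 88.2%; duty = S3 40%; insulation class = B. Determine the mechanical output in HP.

68.2 HP

P_in = √3·V·I·cosφ = 1.732 × 208 × 212 × 0.755 = 57663 W
P_out = η·P_in = 0.882 × 57663 = 50859 W
= 50859/746 = 68.2 HP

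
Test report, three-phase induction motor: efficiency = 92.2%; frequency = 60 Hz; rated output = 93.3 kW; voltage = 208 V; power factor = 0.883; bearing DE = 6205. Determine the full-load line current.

P_out = 93.3 kW = 93300 W
P_in = P_out / η = 93300 / 0.922 = 101193 W
I_L = P_in / (√3·V_L·cosφ) = 101193 / (1.732 × 208 × 0.883) = 318 A

318 A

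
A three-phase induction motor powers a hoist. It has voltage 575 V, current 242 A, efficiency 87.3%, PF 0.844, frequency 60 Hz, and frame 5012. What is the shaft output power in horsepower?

P_in = √3·V·I·cosφ = 1.732 × 575 × 242 × 0.844 = 203411 W
P_out = η·P_in = 0.873 × 203411 = 177578 W
= 177578/746 = 238 HP

238 HP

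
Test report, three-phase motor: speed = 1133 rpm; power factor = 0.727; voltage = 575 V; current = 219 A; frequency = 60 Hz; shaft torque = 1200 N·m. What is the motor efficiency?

89.8 %

ω = 2π × 1133/60 = 118.6 rad/s; P_out = τω = 1200 × 118.6 = 142320 W
P_in = √3·V_L·I_L·cosφ = 1.732 × 575 × 219 × 0.727 = 158560 W
η = P_out / P_in = 142320 / 158560 = 0.898 = 89.8%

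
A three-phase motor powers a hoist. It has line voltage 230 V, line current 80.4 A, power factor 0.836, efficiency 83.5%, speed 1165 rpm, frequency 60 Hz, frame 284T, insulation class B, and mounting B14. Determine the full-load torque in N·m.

P_in = √3·V·I·cosφ = 1.732 × 230 × 80.4 × 0.836 = 26776 W
P_out = η·P_in = 0.835 × 26776 = 22358 W
n = 1165 rpm
ω = 2π×1165/60 = 122 rad/s
τ = P_out/ω = 22358/122 = 183 N·m

183 N·m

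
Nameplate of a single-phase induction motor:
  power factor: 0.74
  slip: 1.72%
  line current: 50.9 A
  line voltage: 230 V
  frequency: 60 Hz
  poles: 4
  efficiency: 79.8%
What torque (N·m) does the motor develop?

P_in = V·I·cosφ = 230 × 50.9 × 0.74 = 8663 W
P_out = η·P_in = 0.798 × 8663 = 6913 W
n_s = 120×60/4 = 1800 rpm; n = 1800×(1−0.0172) = 1769 rpm
ω = 2π×1769/60 = 185.2 rad/s
τ = P_out/ω = 6913/185.2 = 37.3 N·m

37.3 N·m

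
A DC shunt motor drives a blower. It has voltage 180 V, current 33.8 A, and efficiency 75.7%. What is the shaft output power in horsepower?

6.17 HP

P_in = V·I = 180 × 33.8 = 6084 W
P_out = η·P_in = 0.757 × 6084 = 4606 W
= 4606/746 = 6.17 HP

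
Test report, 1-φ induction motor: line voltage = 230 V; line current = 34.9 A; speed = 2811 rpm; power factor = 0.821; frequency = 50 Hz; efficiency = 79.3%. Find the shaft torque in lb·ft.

13.1 lb·ft

P_in = V·I·cosφ = 230 × 34.9 × 0.821 = 6590 W
P_out = η·P_in = 0.793 × 6590 = 5226 W
n = 2811 rpm
ω = 2π×2811/60 = 294.4 rad/s
τ = P_out/ω = 5226/294.4 = 17.75 N·m
In lb·ft: 17.75/1.356 = 13.1 lb·ft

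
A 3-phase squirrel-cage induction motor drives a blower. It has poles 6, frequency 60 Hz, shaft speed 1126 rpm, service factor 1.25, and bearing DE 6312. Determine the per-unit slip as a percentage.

6.17 %

n_s = 120f/p = 120×60/6 = 1200 rpm
s = (n_s − n)/n_s = (1200 − 1126)/1200 = 0.0617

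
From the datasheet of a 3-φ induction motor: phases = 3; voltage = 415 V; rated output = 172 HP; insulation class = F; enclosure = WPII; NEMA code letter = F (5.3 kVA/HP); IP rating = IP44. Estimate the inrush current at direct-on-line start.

1270 A

S_LR = 5.3 × 172 = 911.6 kVA
I_LR = S_LR/(√3·V_L) = 911600/(1.732×415) = 1270 A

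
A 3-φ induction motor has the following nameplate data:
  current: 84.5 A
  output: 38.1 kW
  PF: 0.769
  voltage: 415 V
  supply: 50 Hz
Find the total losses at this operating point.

P_in = √3·V·I·cosφ = 1.732×415×84.5×0.769 = 46707 W
P_out = 38100 W
Losses = P_in − P_out = 46707 − 38100 = 8607 W

8610 W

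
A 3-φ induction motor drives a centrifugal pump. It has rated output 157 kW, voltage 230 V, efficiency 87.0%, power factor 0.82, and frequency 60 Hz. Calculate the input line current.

P_out = 157 kW = 157000 W
P_in = P_out / η = 157000 / 0.870 = 180460 W
I_L = P_in / (√3·V_L·cosφ) = 180460 / (1.732 × 230 × 0.82) = 552 A

552 A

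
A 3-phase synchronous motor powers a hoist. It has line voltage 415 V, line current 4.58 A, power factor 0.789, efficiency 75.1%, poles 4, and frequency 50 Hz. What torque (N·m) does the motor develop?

P_in = √3·V·I·cosφ = 1.732 × 415 × 4.58 × 0.789 = 2597 W
P_out = η·P_in = 0.751 × 2597 = 1950 W
n = n_s = 120×50/4 = 1500 rpm (synchronous)
ω = 2π×1500/60 = 157.1 rad/s
τ = P_out/ω = 1950/157.1 = 12.4 N·m

12.4 N·m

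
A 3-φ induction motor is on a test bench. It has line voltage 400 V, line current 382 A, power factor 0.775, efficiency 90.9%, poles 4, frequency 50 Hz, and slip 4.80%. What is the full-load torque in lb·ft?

920 lb·ft

P_in = √3·V·I·cosφ = 1.732 × 400 × 382 × 0.775 = 205103 W
P_out = η·P_in = 0.909 × 205103 = 186439 W
n_s = 120×50/4 = 1500 rpm; n = 1500×(1−0.048) = 1428 rpm
ω = 2π×1428/60 = 149.5 rad/s
τ = P_out/ω = 186439/149.5 = 1247 N·m
In lb·ft: 1247/1.356 = 920 lb·ft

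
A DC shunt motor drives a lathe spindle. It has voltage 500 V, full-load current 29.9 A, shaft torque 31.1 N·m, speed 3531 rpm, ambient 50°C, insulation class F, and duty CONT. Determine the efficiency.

ω = 2π × 3531/60 = 369.8 rad/s; P_out = τω = 31.1 × 369.8 = 11501 W
P_in = V·I = 500 × 29.9 = 14950 W
η = P_out / P_in = 11501 / 14950 = 0.769 = 76.9%

76.9 %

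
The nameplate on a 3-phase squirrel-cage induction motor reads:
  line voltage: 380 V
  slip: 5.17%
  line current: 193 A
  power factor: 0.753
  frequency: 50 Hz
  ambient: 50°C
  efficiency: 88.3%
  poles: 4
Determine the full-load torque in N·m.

P_in = √3·V·I·cosφ = 1.732 × 380 × 193 × 0.753 = 95650 W
P_out = η·P_in = 0.883 × 95650 = 84459 W
n_s = 120×50/4 = 1500 rpm; n = 1500×(1−0.0517) = 1422 rpm
ω = 2π×1422/60 = 148.9 rad/s
τ = P_out/ω = 84459/148.9 = 567 N·m

567 N·m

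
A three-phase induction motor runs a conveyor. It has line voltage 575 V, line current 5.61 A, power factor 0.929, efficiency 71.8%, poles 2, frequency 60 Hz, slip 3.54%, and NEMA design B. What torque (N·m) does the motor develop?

10.2 N·m

P_in = √3·V·I·cosφ = 1.732 × 575 × 5.61 × 0.929 = 5190 W
P_out = η·P_in = 0.718 × 5190 = 3726 W
n_s = 120×60/2 = 3600 rpm; n = 3600×(1−0.0354) = 3473 rpm
ω = 2π×3473/60 = 363.7 rad/s
τ = P_out/ω = 3726/363.7 = 10.2 N·m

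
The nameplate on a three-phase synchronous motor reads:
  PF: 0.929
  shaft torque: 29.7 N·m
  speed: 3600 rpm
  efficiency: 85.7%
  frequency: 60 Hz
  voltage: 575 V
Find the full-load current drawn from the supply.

ω = 2π×3600/60 = 377 rad/s; P_out = τω = 29.7 × 377 = 11197 W
P_in = P_out / η = 11197 / 0.857 = 13065 W
I_L = P_in / (√3·V_L·cosφ) = 13065 / (1.732 × 575 × 0.929) = 14.1 A

14.1 A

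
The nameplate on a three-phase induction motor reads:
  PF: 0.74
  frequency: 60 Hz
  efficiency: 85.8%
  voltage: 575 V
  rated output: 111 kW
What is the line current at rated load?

P_out = 111 kW = 111000 W
P_in = P_out / η = 111000 / 0.858 = 129371 W
I_L = P_in / (√3·V_L·cosφ) = 129371 / (1.732 × 575 × 0.74) = 176 A

176 A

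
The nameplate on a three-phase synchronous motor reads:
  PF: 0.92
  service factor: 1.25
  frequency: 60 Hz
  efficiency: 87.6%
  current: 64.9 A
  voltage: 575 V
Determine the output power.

P_in = √3·V·I·cosφ = 1.732 × 575 × 64.9 × 0.92 = 59463 W
P_out = η·P_in = 0.876 × 59463 = 52090 W

52.1 kW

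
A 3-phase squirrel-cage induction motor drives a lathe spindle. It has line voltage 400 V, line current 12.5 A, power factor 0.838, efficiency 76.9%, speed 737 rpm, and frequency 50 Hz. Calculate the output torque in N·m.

72.3 N·m

P_in = √3·V·I·cosφ = 1.732 × 400 × 12.5 × 0.838 = 7257 W
P_out = η·P_in = 0.769 × 7257 = 5581 W
n = 737 rpm
ω = 2π×737/60 = 77.18 rad/s
τ = P_out/ω = 5581/77.18 = 72.3 N·m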